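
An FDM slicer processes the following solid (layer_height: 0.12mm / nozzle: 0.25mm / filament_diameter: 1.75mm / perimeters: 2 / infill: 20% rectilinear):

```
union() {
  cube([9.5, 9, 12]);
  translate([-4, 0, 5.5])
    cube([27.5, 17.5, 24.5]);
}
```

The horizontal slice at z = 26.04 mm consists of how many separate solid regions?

1

At z = 26.04 mm: the cube is not intersected at this z (z outside [0, 12]); the cube at (-4, 0) (footprint 27.5×17.5) is included at this height; Merging all regions: only the 27.5×17.5 cube at (-4, 0) is present, so the union is just that shape — 1 connected region. The result has 1 disconnected region.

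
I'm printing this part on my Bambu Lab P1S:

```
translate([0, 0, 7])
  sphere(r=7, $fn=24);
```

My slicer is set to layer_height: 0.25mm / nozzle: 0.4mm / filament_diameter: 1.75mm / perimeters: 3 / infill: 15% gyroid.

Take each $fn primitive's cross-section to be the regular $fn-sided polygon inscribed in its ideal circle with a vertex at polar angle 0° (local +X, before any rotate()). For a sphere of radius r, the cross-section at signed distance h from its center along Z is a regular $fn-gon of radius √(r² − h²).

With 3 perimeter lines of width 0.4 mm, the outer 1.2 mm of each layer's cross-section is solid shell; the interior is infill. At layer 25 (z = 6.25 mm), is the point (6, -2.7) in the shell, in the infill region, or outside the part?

shell

At z = 6.25 mm: the sphere: section is a regular 24-gon, circumradius = √(r²−h²) = √(7²−0.75²) = 6.960. Overall, the cross-section is a single solid region. The nearest boundary edge runs (6.03, -3.48)→(6.72, -1.80); distance from the point to it = 0.32 mm. The point is inside the cross-section, 0.32 mm from the nearest boundary — within the 1.2 mm shell band (3 × 0.4).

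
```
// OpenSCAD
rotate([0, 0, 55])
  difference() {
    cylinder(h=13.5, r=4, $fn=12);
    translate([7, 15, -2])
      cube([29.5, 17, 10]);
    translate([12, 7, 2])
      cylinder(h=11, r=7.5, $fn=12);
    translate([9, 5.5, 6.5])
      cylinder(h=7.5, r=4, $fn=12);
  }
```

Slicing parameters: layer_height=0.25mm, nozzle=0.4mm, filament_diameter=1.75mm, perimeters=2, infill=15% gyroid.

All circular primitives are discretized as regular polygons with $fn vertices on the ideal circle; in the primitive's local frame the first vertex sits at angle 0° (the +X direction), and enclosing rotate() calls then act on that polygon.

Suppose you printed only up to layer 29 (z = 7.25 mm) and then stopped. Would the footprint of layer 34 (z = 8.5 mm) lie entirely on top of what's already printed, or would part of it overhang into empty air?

entirely on top

Compare the two slices. At z = 7.25: the cylinder: section is a regular 12-gon, circumradius r=4 (area = (12/2)·4.000²·sin(360°/12) = 48.00 mm²); the cube at (7, 15) (footprint 29.5×17) is included at this height (area 501.50 mm²); the r=7.5 cylinder at (12, 7) contributes a regular 12-gon of circumradius 7.5 (area = (12/2)·7.500²·sin(360°/12) = 168.75 mm²); the cylinder at (9, 5.5): section is a regular 12-gon, circumradius r=4 (area = (12/2)·4.000²·sin(360°/12) = 48.00 mm²); After the difference (first − rest): starting from the r=4 cylinder (48.00 mm²), the 29.5×17 cube at (7, 15) misses the remaining region (no effect); the r=7.5 cylinder at (12, 7) misses the remaining region (no effect); the r=4 cylinder at (9, 5.5) misses the remaining region (no effect) — area = 48.00 mm²; (whole slice rotated 55° about Z — lengths, areas and connectivity unchanged). At z = 8.5: the r=4 cylinder gives a regular 12-gon of circumradius 4 (constant along its height) (area = (12/2)·4.000²·sin(360°/12) = 48.00 mm²); the cube at (7, 15) does not reach this height (z outside [-2, 8]); the r=7.5 cylinder at (12, 7) gives a regular 12-gon of circumradius 7.5 (constant along its height) (area = (12/2)·7.500²·sin(360°/12) = 168.75 mm²); the cylinder at (9, 5.5): section is a regular 12-gon, circumradius r=4 (area = (12/2)·4.000²·sin(360°/12) = 48.00 mm²); After the difference (first − rest): starting from the r=4 cylinder (48.00 mm²), the r=7.5 cylinder at (12, 7) misses the remaining region (no effect); the r=4 cylinder at (9, 5.5) misses the remaining region (no effect) — area = 48.00 mm²; (whole slice rotated 55° about Z — lengths, areas and connectivity unchanged). Checking containment: the cross-section at z = 8.5 is a subset of the cross-section at z = 7.25.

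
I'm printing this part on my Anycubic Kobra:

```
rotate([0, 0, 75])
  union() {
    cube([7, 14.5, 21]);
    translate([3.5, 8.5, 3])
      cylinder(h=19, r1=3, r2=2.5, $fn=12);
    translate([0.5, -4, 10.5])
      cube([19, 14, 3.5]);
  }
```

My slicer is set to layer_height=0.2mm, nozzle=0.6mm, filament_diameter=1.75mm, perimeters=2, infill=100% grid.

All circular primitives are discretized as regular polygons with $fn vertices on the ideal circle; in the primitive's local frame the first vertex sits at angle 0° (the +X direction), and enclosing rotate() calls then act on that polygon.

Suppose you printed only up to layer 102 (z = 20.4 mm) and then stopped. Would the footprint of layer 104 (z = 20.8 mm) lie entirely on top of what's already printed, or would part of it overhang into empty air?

Compare the two slices. At z = 20.4: the 7×14.5 cube contributes its full rectangle (area 101.50 mm²); the cone at (3.5, 8.5) contributes a regular 12-gon of circumradius 2.542 (interpolated between r1=3 and r2=2.5 at t=0.916) (area = (12/2)·2.542²·sin(360°/12) = 19.39 mm²); the cube at (0.5, -4) does not reach this height (z outside [10.5, 14]); Combining (union): the cone at (3.5, 8.5) lies entirely inside the 7×14.5 cube, so the union is just the 7×14.5 cube — area = 101.50 mm²; (rotated 75° about Z; rotation is an isometry so areas/perimeters/island counts are preserved). At z = 20.8: the cube is present — its section is the full 7×14.5 rectangle (area 101.50 mm²); the cone at (3.5, 8.5) contributes a regular 12-gon of circumradius 2.532 (interpolated between r1=3 and r2=2.5 at t=0.937) (area = (12/2)·2.532²·sin(360°/12) = 19.23 mm²); the cube at (0.5, -4) does not reach this height (z outside [10.5, 14]); Taking the union: the cone at (3.5, 8.5) lies entirely inside the 7×14.5 cube, so the union is just the 7×14.5 cube — area = 101.50 mm²; (whole slice rotated 75° about Z — lengths, areas and connectivity unchanged). Checking containment: the cross-section at z = 20.8 is a subset of the cross-section at z = 20.4.

entirely on top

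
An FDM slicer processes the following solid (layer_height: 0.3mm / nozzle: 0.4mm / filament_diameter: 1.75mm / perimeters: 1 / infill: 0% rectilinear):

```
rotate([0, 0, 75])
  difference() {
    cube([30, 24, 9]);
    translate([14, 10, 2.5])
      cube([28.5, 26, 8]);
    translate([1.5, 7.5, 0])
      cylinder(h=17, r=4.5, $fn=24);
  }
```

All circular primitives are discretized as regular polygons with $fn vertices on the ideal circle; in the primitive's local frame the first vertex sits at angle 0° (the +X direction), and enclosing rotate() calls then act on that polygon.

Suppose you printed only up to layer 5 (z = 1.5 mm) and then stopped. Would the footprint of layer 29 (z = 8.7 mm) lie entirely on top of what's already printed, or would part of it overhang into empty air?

entirely on top

Compare the two slices. At z = 1.5: the 30×24 cube contributes its full rectangle (area 720.00 mm²); the cube at (14, 10) is absent (z outside [2.5, 10.5]); the r=4.5 cylinder at (1.5, 7.5) gives a regular 24-gon of circumradius 4.5 (constant along its height) (area = (24/2)·4.500²·sin(360°/24) = 62.89 mm²); Taking the first minus the rest: starting from the 30×24 cube (720.00 mm²), the r=4.5 cylinder at (1.5, 7.5) partially overlaps it — only the 44.62 mm² overlap (of its 62.89 mm²) is removed, clipping the outline — area = 675.38 mm²; (rotated 75° about Z; rotation is an isometry so areas/perimeters/island counts are preserved). At z = 8.7: the cube (footprint 30×24) is included at this height (area 720.00 mm²); the 28.5×26 cube at (14, 10) contributes its full rectangle (area 741.00 mm²); the r=4.5 cylinder at (1.5, 7.5) contributes a regular 24-gon of circumradius 4.5 (area = (24/2)·4.500²·sin(360°/24) = 62.89 mm²); Subtracting the remaining from the first: starting from the 30×24 cube (720.00 mm²), the 28.5×26 cube at (14, 10) partially overlaps it — only the 224.00 mm² overlap (of its 741.00 mm²) is removed, clipping the outline; the r=4.5 cylinder at (1.5, 7.5) partially overlaps it — only the 44.62 mm² overlap (of its 62.89 mm²) is removed, clipping the outline — area = 451.38 mm²; (whole slice rotated 75° about Z — lengths, areas and connectivity unchanged). Checking containment: the cross-section at z = 8.7 is a subset of the cross-section at z = 1.5.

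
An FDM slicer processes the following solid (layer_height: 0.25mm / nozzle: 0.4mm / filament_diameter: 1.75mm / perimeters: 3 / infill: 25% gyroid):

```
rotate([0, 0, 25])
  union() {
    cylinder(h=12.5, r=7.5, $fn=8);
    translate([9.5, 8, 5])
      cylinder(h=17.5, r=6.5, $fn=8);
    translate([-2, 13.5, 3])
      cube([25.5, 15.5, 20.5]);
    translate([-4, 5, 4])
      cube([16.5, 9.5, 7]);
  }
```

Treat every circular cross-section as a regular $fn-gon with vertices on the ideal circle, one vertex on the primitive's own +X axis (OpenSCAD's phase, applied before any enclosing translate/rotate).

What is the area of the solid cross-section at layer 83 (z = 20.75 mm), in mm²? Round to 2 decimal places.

512.34 mm²

At z = 20.75 mm: the cylinder is absent (z outside [0, 12.5]); the r=6.5 cylinder at (9.5, 8) gives a regular 8-gon of circumradius 6.5 (constant along its height) (area = (8/2)·6.500²·sin(360°/8) = 119.50 mm²); the 25.5×15.5 cube at (-2, 13.5) contributes its full rectangle (area 395.25 mm²); the cube at (-4, 5) does not reach this height (z outside [4, 11]); Combining (union): the regions partially overlap — summed areas 514.75 mm² minus the doubly-counted overlap 2.41 mm² gives 512.34 mm² — area = 512.34 mm²; (rotated 25° about Z; rotation is an isometry so areas/perimeters/island counts are preserved). Overall, the cross-section is a single solid region. Net area = 512.34 mm².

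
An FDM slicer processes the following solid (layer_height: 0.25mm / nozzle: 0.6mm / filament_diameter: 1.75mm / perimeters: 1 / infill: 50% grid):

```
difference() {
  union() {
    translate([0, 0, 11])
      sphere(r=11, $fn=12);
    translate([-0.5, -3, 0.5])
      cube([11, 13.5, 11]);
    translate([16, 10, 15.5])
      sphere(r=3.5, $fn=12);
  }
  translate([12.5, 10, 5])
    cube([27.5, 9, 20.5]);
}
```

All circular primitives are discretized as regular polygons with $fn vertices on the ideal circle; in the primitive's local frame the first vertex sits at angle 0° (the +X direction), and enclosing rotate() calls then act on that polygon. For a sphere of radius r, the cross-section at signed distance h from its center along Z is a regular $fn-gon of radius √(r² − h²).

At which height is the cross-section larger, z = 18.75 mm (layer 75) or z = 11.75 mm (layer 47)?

layer 47 (z = 11.75 mm)

Layer 75 (z = 18.75): the sphere: section is a regular 12-gon, circumradius = √(r²−h²) = √(11²−7.75²) = 7.806 (area = (12/2)·7.806²·sin(360°/12) = 182.81 mm²); the cube at (-0.5, -3) does not reach this height (z outside [0.5, 11.5]); the sphere at (16, 10): section is a regular 12-gon, circumradius = √(r²−h²) = √(3.5²−3.25²) = 1.299 (area = (12/2)·1.299²·sin(360°/12) = 5.06 mm²); Combining (union): the 2 present regions are separate (no shared area or edge), so areas and boundary lengths simply add and each stays a separate island — area = 187.88 mm²; the cube at (12.5, 10) (footprint 27.5×9) is included at this height (area 247.50 mm²); Subtracting the remaining from the first: starting from the result so far (187.88 mm²), the 27.5×9 cube at (12.5, 10) partially overlaps it — only the 2.53 mm² overlap (of its 247.50 mm²) is removed, clipping the outline — area = 185.34 mm². So its area = 185.34 mm². Layer 47 (z = 11.75): the sphere: section is a regular 12-gon, circumradius = √(r²−h²) = √(11²−0.75²) = 10.974 (area = (12/2)·10.974²·sin(360°/12) = 361.31 mm²); the cube at (-0.5, -3) is not intersected at this z (z outside [0.5, 11.5]); the sphere at (16, 10) is not intersected at this z (|z−center|=3.750 > r=3.5); Taking the union: only the r=11 sphere is present, so the union is just that shape — area = 361.31 mm²; the cube at (12.5, 10) is present — its section is the full 27.5×9 rectangle (area 247.50 mm²); After the difference (first − rest): starting from that combined region (361.31 mm²), the 27.5×9 cube at (12.5, 10) misses the remaining region (no effect) — area = 361.31 mm². So its area = 361.31 mm². Layer 47 is larger (361.31 vs 185.34 mm²).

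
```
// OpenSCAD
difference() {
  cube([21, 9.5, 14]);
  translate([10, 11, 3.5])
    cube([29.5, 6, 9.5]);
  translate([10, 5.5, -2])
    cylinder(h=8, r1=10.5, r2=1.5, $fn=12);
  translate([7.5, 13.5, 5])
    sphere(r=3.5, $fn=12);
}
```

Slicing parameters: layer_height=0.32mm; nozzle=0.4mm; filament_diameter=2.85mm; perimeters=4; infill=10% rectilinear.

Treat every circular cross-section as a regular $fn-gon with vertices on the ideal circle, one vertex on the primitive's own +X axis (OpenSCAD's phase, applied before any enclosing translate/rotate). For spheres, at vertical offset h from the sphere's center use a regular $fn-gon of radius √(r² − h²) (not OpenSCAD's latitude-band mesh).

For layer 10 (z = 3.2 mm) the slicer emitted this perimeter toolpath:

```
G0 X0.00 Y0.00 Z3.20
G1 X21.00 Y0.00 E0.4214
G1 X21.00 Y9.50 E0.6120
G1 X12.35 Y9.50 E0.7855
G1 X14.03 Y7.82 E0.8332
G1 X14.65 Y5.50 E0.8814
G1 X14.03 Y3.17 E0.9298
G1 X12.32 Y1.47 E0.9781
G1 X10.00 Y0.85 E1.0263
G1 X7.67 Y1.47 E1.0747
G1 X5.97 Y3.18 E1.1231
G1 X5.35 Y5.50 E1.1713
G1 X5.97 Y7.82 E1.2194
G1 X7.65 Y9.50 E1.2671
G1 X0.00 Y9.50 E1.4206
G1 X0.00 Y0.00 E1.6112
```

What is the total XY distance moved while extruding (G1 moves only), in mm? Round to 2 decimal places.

80.30 mm

Sum the Euclidean lengths of each G1 segment: total = 80.30 mm.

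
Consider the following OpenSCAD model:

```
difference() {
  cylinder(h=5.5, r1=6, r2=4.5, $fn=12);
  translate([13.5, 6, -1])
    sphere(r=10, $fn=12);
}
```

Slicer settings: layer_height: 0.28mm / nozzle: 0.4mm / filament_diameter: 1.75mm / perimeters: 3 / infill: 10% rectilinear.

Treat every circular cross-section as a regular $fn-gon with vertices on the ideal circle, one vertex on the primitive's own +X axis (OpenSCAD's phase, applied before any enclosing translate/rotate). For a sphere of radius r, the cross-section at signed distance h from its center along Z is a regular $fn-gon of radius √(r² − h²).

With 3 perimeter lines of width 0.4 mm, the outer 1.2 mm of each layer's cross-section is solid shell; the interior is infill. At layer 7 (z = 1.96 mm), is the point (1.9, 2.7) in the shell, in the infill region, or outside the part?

At z = 1.96 mm: the cone (r1=6→r2=4.5) has section circumradius 5.465 here — a regular 12-gon; the r=10 sphere at (13.5, 6) contributes a regular 12-gon of circumradius √(10²−2.96²) = 9.552; After the difference (first − rest): starting from the cone, the r=10 sphere at (13.5, 6) misses the remaining region (no effect) — 1 connected region. Overall, the cross-section is a single solid region. The nearest boundary edge runs (2.73, 4.73)→(4.73, 2.73); distance from the point to it = 2.03 mm. The point is inside the cross-section and 2.03 mm from the nearest boundary — more than the 1.2 mm shell width (3 × 0.4), so it's in the infill interior.

infill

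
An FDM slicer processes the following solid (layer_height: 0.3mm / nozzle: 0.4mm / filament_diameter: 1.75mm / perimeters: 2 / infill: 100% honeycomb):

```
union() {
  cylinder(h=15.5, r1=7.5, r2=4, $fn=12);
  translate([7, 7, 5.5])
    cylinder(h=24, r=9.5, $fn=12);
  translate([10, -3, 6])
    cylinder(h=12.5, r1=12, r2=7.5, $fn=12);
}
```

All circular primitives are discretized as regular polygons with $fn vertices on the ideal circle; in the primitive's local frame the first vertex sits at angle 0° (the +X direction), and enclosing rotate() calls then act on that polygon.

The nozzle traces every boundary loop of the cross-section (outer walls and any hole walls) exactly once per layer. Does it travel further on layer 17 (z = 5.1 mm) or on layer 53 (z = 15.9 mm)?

Layer 17 (z = 5.1): the cone (r1=7.5→r2=4) has section circumradius 6.348 here — a regular 12-gon (perimeter = 2·12·6.348·sin(180°/12) = 39.43 mm); the cylinder at (7, 7) is not intersected at this z (z outside [5.5, 29.5]); the cone at (10, -3) is absent (z outside [6, 18.5]); Combining (union): only the cone is present, so the union is just that shape — boundary = 39.43 mm. So its perimeter = 39.43 mm. Layer 53 (z = 15.9): the cone does not reach this height (z outside [0, 15.5]); the r=9.5 cylinder at (7, 7) gives a regular 12-gon of circumradius 9.5 (constant along its height) (perimeter = 2·12·9.500·sin(180°/12) = 59.01 mm); the cone at (10, -3) (r1=12→r2=7.5) has section circumradius 8.436 here — a regular 12-gon (perimeter = 2·12·8.436·sin(180°/12) = 52.40 mm); Taking the union: the regions partially overlap (shared area 69.74 mm²), so the edge portions inside another operand are dropped and the merged outline is re-measured after clipping — boundary = 78.37 mm. So its perimeter = 78.37 mm. Layer 53 is larger (78.37 vs 39.43 mm).

layer 53 (z = 15.9 mm)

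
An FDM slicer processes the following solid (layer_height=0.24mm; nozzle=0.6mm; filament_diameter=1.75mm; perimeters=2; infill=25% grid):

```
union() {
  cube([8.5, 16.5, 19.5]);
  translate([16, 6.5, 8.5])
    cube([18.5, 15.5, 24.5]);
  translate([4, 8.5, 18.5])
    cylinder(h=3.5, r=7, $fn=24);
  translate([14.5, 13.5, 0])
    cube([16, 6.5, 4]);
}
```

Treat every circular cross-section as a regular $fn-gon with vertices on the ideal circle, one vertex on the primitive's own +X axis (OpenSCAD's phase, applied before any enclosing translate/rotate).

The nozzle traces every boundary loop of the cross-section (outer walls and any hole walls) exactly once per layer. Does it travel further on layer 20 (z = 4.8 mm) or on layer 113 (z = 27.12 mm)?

layer 113 (z = 27.12 mm)

Layer 20 (z = 4.8): the 8.5×16.5 cube contributes its full rectangle (perimeter 50.00 mm); the cube at (16, 6.5) is absent (z outside [8.5, 33]); the cylinder at (4, 8.5) is not intersected at this z (z outside [18.5, 22]); the cube at (14.5, 13.5) is not intersected at this z (z outside [0, 4]); Combining (union): only the 8.5×16.5 cube is present, so the union is just that shape — boundary = 50.00 mm. So its perimeter = 50.00 mm. Layer 113 (z = 27.12): the cube is absent (z outside [0, 19.5]); the cube at (16, 6.5) is present — its section is the full 18.5×15.5 rectangle (perimeter 68.00 mm); the cylinder at (4, 8.5) does not reach this height (z outside [18.5, 22]); the cube at (14.5, 13.5) does not reach this height (z outside [0, 4]); Merging all regions: only the 18.5×15.5 cube at (16, 6.5) is present, so the union is just that shape — boundary = 68.00 mm. So its perimeter = 68.00 mm. Layer 113 is larger (68.00 vs 50.00 mm).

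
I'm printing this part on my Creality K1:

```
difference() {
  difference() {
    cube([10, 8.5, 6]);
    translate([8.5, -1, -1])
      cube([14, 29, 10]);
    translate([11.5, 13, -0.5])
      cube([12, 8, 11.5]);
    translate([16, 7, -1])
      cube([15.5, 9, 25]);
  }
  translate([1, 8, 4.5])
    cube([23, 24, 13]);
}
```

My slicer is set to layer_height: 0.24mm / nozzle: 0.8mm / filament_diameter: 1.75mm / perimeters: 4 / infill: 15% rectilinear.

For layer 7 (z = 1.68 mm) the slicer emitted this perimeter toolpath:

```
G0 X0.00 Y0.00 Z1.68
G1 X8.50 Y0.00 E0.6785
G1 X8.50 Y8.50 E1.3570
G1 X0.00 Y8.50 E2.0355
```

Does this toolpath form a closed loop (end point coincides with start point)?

no

Start point (G0): (0.00, 0.00). End point (last G1): the path does not return to the start — open.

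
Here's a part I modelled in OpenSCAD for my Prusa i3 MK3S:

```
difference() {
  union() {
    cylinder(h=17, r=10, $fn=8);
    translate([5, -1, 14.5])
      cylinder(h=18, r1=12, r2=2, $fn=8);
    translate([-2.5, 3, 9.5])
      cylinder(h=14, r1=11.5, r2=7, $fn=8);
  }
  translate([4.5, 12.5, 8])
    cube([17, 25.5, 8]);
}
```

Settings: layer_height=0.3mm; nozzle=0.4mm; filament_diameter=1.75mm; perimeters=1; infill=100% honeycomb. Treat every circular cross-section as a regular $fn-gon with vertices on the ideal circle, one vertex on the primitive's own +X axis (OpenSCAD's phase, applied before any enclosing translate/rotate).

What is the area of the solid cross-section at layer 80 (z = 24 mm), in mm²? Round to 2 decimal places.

At z = 24 mm: the cylinder is absent (z outside [0, 17]); the cone at (5, -1): at t=0.528 of its height the radius interpolates to r₁+(r₂−r₁)t = 6.722, giving a regular 8-gon of that circumradius (area = (8/2)·6.722²·sin(360°/8) = 127.81 mm²); the cone at (-2.5, 3) is not intersected at this z (z outside [9.5, 23.5]); Combining (union): only the cone at (5, -1) is present, so the union is just that shape — area = 127.81 mm²; the cube at (4.5, 12.5) does not reach this height (z outside [8, 16]); Taking the first minus the rest: none of the subtracted shapes is present at this height, so the result so far is unchanged — area = 127.81 mm². Overall, the cross-section is a single solid region. Net area = 127.81 mm².

127.81 mm²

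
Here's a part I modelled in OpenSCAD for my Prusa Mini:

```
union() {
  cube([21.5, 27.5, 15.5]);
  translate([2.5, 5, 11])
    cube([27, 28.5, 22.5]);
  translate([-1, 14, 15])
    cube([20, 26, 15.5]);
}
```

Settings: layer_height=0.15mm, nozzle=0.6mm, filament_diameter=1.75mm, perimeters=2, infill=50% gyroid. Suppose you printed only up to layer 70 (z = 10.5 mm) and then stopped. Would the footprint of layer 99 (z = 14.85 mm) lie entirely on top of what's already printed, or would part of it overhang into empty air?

part overhangs

Compare the two slices. At z = 10.5: the cube is present — its section is the full 21.5×27.5 rectangle (area 591.25 mm²); the cube at (2.5, 5) is absent (z outside [11, 33.5]); the cube at (-1, 14) does not reach this height (z outside [15, 30.5]); Taking the union: only the 21.5×27.5 cube is present, so the union is just that shape — area = 591.25 mm². At z = 14.85: the cube (footprint 21.5×27.5) is included at this height (area 591.25 mm²); the 27×28.5 cube at (2.5, 5) contributes its full rectangle (area 769.50 mm²); the cube at (-1, 14) is not intersected at this z (z outside [15, 30.5]); Combining (union): the regions partially overlap — summed areas 1360.75 mm² minus the doubly-counted overlap 427.50 mm² gives 933.25 mm² — area = 933.25 mm². Checking containment: at z = 14.85 the cross-section extends beyond the z = 10.5 cross-section by about 342.00 mm².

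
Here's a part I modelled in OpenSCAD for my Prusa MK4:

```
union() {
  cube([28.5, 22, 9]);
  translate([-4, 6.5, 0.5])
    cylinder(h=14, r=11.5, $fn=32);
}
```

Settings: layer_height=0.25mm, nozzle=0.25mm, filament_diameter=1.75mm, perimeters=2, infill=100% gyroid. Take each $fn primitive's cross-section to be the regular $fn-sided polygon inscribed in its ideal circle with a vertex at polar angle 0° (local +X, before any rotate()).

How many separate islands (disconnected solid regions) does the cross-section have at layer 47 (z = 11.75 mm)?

At z = 11.75 mm: the cube is not intersected at this z (z outside [0, 9]); the r=11.5 cylinder at (-4, 6.5) gives a regular 32-gon of circumradius 11.5 (constant along its height); Merging all regions: only the r=11.5 cylinder at (-4, 6.5) is present, so the union is just that shape — 1 connected region. Overall, the cross-section is a single solid region. Island count = 1.

1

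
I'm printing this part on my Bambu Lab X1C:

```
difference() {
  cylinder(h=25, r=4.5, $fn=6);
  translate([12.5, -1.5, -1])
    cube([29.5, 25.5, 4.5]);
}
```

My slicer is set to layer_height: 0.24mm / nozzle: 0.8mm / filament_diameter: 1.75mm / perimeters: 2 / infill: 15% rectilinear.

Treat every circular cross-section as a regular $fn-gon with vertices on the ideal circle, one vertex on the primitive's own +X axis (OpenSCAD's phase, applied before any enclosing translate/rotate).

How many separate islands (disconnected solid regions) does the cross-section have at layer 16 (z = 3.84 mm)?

At z = 3.84 mm: the cylinder: section is a regular 6-gon, circumradius r=4.5; the cube at (12.5, -1.5) does not reach this height (z outside [-1, 3.5]); Subtracting the remaining from the first: none of the subtracted shapes is present at this height, so the r=4.5 cylinder is unchanged — 1 connected region. Overall, the cross-section is a single solid region. Island count = 1.

1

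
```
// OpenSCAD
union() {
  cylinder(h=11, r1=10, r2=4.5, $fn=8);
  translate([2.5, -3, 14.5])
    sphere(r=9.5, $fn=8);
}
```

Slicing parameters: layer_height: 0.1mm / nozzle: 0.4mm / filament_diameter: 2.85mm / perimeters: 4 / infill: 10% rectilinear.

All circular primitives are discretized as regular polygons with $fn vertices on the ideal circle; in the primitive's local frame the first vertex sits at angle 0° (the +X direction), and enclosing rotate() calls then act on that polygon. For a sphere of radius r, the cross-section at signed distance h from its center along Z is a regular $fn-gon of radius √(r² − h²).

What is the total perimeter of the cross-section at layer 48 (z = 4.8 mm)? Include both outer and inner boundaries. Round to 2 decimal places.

46.53 mm

At z = 4.8 mm: the cone (r1=10→r2=4.5) has section circumradius 7.600 here — a regular 8-gon (perimeter = 2·8·7.600·sin(180°/8) = 46.53 mm); the sphere at (2.5, -3) is not intersected at this z (|z−center|=9.700 > r=9.5); Combining (union): only the cone is present, so the union is just that shape — boundary = 46.53 mm. Overall, the cross-section is a single solid region. Total boundary length (outer) = 46.53 mm.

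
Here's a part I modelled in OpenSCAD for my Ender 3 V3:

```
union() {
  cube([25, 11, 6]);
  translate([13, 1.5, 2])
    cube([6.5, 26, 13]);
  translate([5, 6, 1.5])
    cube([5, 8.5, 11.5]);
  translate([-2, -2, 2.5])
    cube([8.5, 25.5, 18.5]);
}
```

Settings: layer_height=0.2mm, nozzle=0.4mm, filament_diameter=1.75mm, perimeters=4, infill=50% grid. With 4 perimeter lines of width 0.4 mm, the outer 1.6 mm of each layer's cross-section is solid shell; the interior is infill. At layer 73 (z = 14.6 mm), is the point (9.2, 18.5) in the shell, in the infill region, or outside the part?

outside

At z = 14.6 mm: the cube does not reach this height (z outside [0, 6]); the cube at (13, 1.5) is present — its section is the full 6.5×26 rectangle; the cube at (5, 6) does not reach this height (z outside [1.5, 13]); the cube at (-2, -2) (footprint 8.5×25.5) is included at this height; Merging all regions: the 2 present regions are separate (no shared area or edge), so areas and boundary lengths simply add and each stays a separate island — 2 connected regions. Overall, the cross-section has 2 separate islands. The nearest boundary edge runs (6.50, 23.50)→(6.50, -2.00); distance from the point to it = 2.70 mm. The point is not inside any of the regions above, so it lies outside the cross-section (2.70 mm from the nearest boundary).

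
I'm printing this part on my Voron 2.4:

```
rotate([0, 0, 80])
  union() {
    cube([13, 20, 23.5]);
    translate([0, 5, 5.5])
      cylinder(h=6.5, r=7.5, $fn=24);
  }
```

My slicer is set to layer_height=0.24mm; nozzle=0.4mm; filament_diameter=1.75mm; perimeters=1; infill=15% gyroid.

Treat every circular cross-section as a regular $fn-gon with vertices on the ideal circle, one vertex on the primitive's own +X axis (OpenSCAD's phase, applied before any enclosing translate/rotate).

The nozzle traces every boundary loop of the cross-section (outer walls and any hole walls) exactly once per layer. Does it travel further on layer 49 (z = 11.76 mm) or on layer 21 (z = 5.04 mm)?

layer 49 (z = 11.76 mm)

Layer 49 (z = 11.76): the cube (footprint 13×20) is included at this height (perimeter 66.00 mm); the r=7.5 cylinder at (0, 5) gives a regular 24-gon of circumradius 7.5 (constant along its height) (perimeter = 2·24·7.500·sin(180°/24) = 46.99 mm); Combining (union): the regions partially overlap (shared area 77.93 mm²), so the edge portions inside another operand are dropped and the merged outline is re-measured after clipping — boundary = 77.71 mm; (whole slice rotated 80° about Z — lengths, areas and connectivity unchanged). So its perimeter = 77.71 mm. Layer 21 (z = 5.04): the cube (footprint 13×20) is included at this height (perimeter 66.00 mm); the cylinder at (0, 5) is not intersected at this z (z outside [5.5, 12]); Combining (union): only the 13×20 cube is present, so the union is just that shape — boundary = 66.00 mm; (rotated 80° about Z; rotation is an isometry so areas/perimeters/island counts are preserved). So its perimeter = 66.00 mm. Layer 49 is larger (77.71 vs 66.00 mm).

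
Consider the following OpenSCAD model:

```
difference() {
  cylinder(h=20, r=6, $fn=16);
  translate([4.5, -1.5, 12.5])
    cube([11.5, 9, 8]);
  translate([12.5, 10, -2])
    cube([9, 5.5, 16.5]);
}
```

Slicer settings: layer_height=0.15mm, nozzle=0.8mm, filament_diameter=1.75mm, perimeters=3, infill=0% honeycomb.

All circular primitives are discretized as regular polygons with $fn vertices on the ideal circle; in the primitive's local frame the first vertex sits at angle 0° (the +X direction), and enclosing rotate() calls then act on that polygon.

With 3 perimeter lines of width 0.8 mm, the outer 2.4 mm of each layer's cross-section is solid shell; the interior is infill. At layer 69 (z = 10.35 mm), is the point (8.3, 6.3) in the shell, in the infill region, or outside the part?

outside

At z = 10.35 mm: the r=6 cylinder contributes a regular 16-gon of circumradius 6; the cube at (4.5, -1.5) does not reach this height (z outside [12.5, 20.5]); the 9×5.5 cube at (12.5, 10) contributes its full rectangle; After the difference (first − rest): starting from the r=6 cylinder, the 9×5.5 cube at (12.5, 10) misses the remaining region (no effect) — 1 connected region. Overall, the cross-section is a single solid region. The nearest boundary edge runs (4.24, 4.24)→(5.54, 2.30); distance from the point to it = 4.52 mm. The point is not inside any of the regions above, so it lies outside the cross-section (4.52 mm from the nearest boundary).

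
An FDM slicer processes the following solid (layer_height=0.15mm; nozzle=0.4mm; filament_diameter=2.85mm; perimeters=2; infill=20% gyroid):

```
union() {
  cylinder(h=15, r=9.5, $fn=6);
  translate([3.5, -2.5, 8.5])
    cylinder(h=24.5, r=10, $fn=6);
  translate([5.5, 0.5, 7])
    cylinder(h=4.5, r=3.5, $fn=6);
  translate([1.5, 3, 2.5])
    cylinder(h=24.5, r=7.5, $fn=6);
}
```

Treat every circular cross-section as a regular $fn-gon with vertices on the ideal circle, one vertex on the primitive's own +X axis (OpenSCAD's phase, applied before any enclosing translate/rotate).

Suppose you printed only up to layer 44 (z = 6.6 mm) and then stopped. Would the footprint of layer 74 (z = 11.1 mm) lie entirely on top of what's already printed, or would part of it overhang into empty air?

part overhangs

Compare the two slices. At z = 6.6: the r=9.5 cylinder contributes a regular 6-gon of circumradius 9.5 (area = (6/2)·9.500²·sin(360°/6) = 234.48 mm²); the cylinder at (3.5, -2.5) does not reach this height (z outside [8.5, 33]); the cylinder at (5.5, 0.5) is not intersected at this z (z outside [7, 11.5]); the r=7.5 cylinder at (1.5, 3) gives a regular 6-gon of circumradius 7.5 (constant along its height) (area = (6/2)·7.500²·sin(360°/6) = 146.14 mm²); Taking the union: the regions partially overlap — summed areas 380.62 mm² minus the doubly-counted overlap 128.61 mm² gives 252.01 mm² — area = 252.01 mm². At z = 11.1: the r=9.5 cylinder contributes a regular 6-gon of circumradius 9.5 (area = (6/2)·9.500²·sin(360°/6) = 234.48 mm²); the r=10 cylinder at (3.5, -2.5) gives a regular 6-gon of circumradius 10 (constant along its height) (area = (6/2)·10.000²·sin(360°/6) = 259.81 mm²); the cylinder at (5.5, 0.5): section is a regular 6-gon, circumradius r=3.5 (area = (6/2)·3.500²·sin(360°/6) = 31.83 mm²); the r=7.5 cylinder at (1.5, 3) contributes a regular 6-gon of circumradius 7.5 (area = (6/2)·7.500²·sin(360°/6) = 146.14 mm²); Merging all regions: the regions partially overlap — summed areas 672.25 mm² minus the doubly-counted overlap 333.57 mm² gives 338.68 mm² — area = 338.68 mm². Checking containment: at z = 11.1 the cross-section extends beyond the z = 6.6 cross-section by about 86.67 mm².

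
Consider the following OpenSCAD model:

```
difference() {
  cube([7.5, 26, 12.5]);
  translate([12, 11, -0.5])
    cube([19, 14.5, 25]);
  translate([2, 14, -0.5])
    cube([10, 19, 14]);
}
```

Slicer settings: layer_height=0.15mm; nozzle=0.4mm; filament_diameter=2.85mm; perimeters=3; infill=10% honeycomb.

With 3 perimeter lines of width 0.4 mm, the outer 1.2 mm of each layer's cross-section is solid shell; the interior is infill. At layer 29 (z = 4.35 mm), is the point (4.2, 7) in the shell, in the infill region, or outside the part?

At z = 4.35 mm: the cube (footprint 7.5×26) is included at this height; the cube at (12, 11) (footprint 19×14.5) is included at this height; the cube at (2, 14) (footprint 10×19) is included at this height; Taking the first minus the rest: starting from the 7.5×26 cube, the 19×14.5 cube at (12, 11) misses the remaining region (no effect); the 10×19 cube at (2, 14) partially overlaps it — only the 66.00 mm² overlap (of its 190.00 mm²) is removed, clipping the outline — 1 connected region. Overall, the cross-section is a single solid region. The nearest boundary edge runs (7.50, 14.00)→(7.50, 0.00); distance from the point to it = 3.30 mm. The point is inside the cross-section and 3.30 mm from the nearest boundary — more than the 1.2 mm shell width (3 × 0.4), so it's in the infill interior.

infill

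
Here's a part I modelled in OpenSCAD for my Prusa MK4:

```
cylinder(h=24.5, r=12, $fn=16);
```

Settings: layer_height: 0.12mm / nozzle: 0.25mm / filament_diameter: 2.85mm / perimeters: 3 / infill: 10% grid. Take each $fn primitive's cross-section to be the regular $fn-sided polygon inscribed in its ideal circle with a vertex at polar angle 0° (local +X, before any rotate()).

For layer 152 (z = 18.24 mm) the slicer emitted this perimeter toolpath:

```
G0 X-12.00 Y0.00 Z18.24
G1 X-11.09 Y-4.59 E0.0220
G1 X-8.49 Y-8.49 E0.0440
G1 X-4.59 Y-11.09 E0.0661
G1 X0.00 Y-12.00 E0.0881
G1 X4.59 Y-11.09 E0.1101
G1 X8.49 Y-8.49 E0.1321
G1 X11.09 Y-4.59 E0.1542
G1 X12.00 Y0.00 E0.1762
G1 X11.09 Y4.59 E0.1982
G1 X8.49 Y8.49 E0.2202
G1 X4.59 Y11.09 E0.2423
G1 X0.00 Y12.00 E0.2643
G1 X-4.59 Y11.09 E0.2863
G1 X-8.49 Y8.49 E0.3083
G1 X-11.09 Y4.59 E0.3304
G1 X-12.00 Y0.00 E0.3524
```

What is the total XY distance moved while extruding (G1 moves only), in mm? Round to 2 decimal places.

74.93 mm

Sum the Euclidean lengths of each G1 segment: total = 74.93 mm.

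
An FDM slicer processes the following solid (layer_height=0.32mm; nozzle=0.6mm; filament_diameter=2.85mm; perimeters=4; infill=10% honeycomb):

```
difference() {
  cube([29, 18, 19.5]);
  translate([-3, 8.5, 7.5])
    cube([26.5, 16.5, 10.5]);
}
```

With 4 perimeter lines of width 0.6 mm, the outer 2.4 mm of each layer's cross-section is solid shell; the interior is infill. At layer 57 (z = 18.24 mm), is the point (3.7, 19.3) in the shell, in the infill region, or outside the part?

outside

At z = 18.24 mm: the 29×18 cube contributes its full rectangle; the cube at (-3, 8.5) does not reach this height (z outside [7.5, 18]); After the difference (first − rest): none of the subtracted shapes is present at this height, so the 29×18 cube is unchanged — 1 connected region. Overall, the cross-section is a single solid region. The nearest boundary edge runs (29.00, 18.00)→(0.00, 18.00); distance from the point to it = 1.30 mm. The point is not inside any of the regions above, so it lies outside the cross-section (1.30 mm from the nearest boundary).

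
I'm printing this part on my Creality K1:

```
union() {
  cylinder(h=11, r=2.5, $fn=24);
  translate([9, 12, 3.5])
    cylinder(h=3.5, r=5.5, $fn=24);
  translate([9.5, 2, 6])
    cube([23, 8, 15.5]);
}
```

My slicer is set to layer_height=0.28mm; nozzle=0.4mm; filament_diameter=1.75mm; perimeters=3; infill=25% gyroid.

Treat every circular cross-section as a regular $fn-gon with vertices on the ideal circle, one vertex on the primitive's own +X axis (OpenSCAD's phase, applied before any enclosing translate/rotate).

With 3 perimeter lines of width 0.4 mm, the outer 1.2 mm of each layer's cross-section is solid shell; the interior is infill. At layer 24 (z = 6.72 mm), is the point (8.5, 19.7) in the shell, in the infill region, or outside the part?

outside

At z = 6.72 mm: the r=2.5 cylinder contributes a regular 24-gon of circumradius 2.5; the r=5.5 cylinder at (9, 12) contributes a regular 24-gon of circumradius 5.5; the 23×8 cube at (9.5, 2) contributes its full rectangle; Taking the union: the regions partially overlap (shared area 11.06 mm²), so overlapping operands fuse into one piece — 2 connected regions. Overall, the cross-section has 2 separate islands. The nearest boundary edge runs (7.58, 17.31)→(9.00, 17.50); distance from the point to it = 2.25 mm. The point is not inside any of the regions above, so it lies outside the cross-section (2.25 mm from the nearest boundary).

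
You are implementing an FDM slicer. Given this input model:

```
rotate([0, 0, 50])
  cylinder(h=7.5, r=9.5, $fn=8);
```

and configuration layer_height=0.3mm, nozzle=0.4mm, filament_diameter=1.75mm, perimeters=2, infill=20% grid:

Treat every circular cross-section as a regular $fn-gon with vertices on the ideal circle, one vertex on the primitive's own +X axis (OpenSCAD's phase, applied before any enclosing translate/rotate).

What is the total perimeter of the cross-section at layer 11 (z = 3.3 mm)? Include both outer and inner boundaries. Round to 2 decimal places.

58.17 mm

At z = 3.3 mm: the cylinder: section is a regular 8-gon, circumradius r=9.5 (perimeter = 2·8·9.500·sin(180°/8) = 58.17 mm); (whole slice rotated 50° about Z — lengths, areas and connectivity unchanged). Overall, the cross-section is a single solid region. Total boundary length (outer) = 58.17 mm.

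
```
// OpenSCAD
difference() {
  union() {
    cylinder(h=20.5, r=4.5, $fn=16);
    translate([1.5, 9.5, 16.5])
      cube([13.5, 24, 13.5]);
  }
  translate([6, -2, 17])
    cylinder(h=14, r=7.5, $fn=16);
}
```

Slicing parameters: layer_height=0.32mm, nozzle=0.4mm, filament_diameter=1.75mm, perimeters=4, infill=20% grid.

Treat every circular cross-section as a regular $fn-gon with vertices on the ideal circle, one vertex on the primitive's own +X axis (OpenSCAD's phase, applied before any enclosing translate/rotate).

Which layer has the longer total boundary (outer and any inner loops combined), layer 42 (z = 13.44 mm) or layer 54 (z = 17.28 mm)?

Layer 42 (z = 13.44): the r=4.5 cylinder gives a regular 16-gon of circumradius 4.5 (constant along its height) (perimeter = 2·16·4.500·sin(180°/16) = 28.09 mm); the cube at (1.5, 9.5) is not intersected at this z (z outside [16.5, 30]); Combining (union): only the r=4.5 cylinder is present, so the union is just that shape — boundary = 28.09 mm; the cylinder at (6, -2) does not reach this height (z outside [17, 31]); After the difference (first − rest): none of the subtracted shapes is present at this height, so that combined region is unchanged — boundary = 28.09 mm. So its perimeter = 28.09 mm. Layer 54 (z = 17.28): the r=4.5 cylinder gives a regular 16-gon of circumradius 4.5 (constant along its height) (perimeter = 2·16·4.500·sin(180°/16) = 28.09 mm); the 13.5×24 cube at (1.5, 9.5) contributes its full rectangle (perimeter 75.00 mm); Taking the union: the 2 present regions are separate (no shared area or edge), so areas and boundary lengths simply add and each stays a separate island — boundary = 103.09 mm; the r=7.5 cylinder at (6, -2) gives a regular 16-gon of circumradius 7.5 (constant along its height) (perimeter = 2·16·7.500·sin(180°/16) = 46.82 mm); After the difference (first − rest): starting from that combined region, the r=7.5 cylinder at (6, -2) partially overlaps it — only the 36.36 mm² overlap (of its 172.21 mm²) is removed, clipping the outline — boundary = 99.47 mm. So its perimeter = 99.47 mm. Layer 54 is larger (99.47 vs 28.09 mm).

layer 54 (z = 17.28 mm)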